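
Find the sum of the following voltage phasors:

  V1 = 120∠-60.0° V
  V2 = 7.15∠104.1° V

Step 1 — Convert each phasor to rectangular form:
  V1 = 120·(cos(-60.0°) + j·sin(-60.0°)) = 60 - j103.9 V
  V2 = 7.15·(cos(104.1°) + j·sin(104.1°)) = -1.742 + j6.935 V
Step 2 — Sum components: V_total = 58.26 - j96.99 V.
Step 3 — Convert to polar: |V_total| = 113.1 V, ∠V_total = -59.0°.

V_total = 113.1∠-59.0° V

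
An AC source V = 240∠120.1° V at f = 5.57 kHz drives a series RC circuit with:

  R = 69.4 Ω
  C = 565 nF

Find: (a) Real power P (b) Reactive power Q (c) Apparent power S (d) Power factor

Step 1 — Angular frequency: ω = 2π·f = 2π·5570 = 3.5e+04 rad/s.
Step 2 — Component impedances:
  R: Z = R = 69.4 Ω
  C: Z = 1/(jωC) = -j/(ω·C) = 0 - j50.57 Ω
Step 3 — Series combination: Z_total = R + C = 69.4 - j50.57 Ω = 85.87∠-36.1° Ω.
Step 4 — Source phasor: V = 240∠120.1° V = -120.4 + j207.6 V.
Step 5 — Current: I = V / Z = -2.557 + j1.129 A = 2.795∠156.2° A.
Step 6 — Complex power: S = V·I* = 542.1 - j395 VA.
Step 7 — Real power: P = Re(S) = 542.1 W.
Step 8 — Reactive power: Q = Im(S) = -395 VAR.
Step 9 — Apparent power: |S| = 670.8 VA.
Step 10 — Power factor: PF = P/|S| = 0.8082 (leading).

(a) P = 542.1 W  (b) Q = -395 VAR  (c) S = 670.8 VA  (d) PF = 0.8082 (leading)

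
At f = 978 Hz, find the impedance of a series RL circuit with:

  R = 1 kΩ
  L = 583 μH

Step 1 — Angular frequency: ω = 2π·f = 2π·978 = 6145 rad/s.
Step 2 — Component impedances:
  R: Z = R = 1000 Ω
  L: Z = jωL = j·6145·0.000583 = 0 + j3.583 Ω
Step 3 — Series combination: Z_total = R + L = 1000 + j3.583 Ω = 1000∠0.2° Ω.

Z = 1000 + j3.583 Ω = 1000∠0.2° Ω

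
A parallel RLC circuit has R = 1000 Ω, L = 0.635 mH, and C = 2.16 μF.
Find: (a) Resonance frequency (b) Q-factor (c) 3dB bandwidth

Step 1 — Resonance: ω₀ = 1/√(LC) = 1/√(0.000635·2.16e-06) = 2.7e+04 rad/s.
Step 2 — f₀ = ω₀/(2π) = 4297 Hz.
Step 3 — Parallel Q: Q = R/(ω₀L) = 1000/(2.7e+04·0.000635) = 58.32.
Step 4 — Bandwidth: Δω = ω₀/Q = 463 rad/s; BW = Δω/(2π) = 73.68 Hz.

(a) f₀ = 4297 Hz  (b) Q = 58.32  (c) BW = 73.68 Hz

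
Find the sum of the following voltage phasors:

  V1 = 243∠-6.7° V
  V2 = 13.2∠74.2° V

Step 1 — Convert each phasor to rectangular form:
  V1 = 243·(cos(-6.7°) + j·sin(-6.7°)) = 241.3 - j28.35 V
  V2 = 13.2·(cos(74.2°) + j·sin(74.2°)) = 3.594 + j12.7 V
Step 2 — Sum components: V_total = 244.9 - j15.65 V.
Step 3 — Convert to polar: |V_total| = 245.4 V, ∠V_total = -3.7°.

V_total = 245.4∠-3.7° V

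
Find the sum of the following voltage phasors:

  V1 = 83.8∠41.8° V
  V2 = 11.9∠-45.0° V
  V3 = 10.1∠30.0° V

Step 1 — Convert each phasor to rectangular form:
  V1 = 83.8·(cos(41.8°) + j·sin(41.8°)) = 62.47 + j55.86 V
  V2 = 11.9·(cos(-45.0°) + j·sin(-45.0°)) = 8.415 - j8.415 V
  V3 = 10.1·(cos(30.0°) + j·sin(30.0°)) = 8.747 + j5.05 V
Step 2 — Sum components: V_total = 79.63 + j52.49 V.
Step 3 — Convert to polar: |V_total| = 95.38 V, ∠V_total = 33.4°.

V_total = 95.38∠33.4° V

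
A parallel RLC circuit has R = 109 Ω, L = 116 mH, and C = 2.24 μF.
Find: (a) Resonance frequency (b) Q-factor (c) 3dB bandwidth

Step 1 — Resonance: ω₀ = 1/√(LC) = 1/√(0.116·2.24e-06) = 1962 rad/s.
Step 2 — f₀ = ω₀/(2π) = 312.2 Hz.
Step 3 — Parallel Q: Q = R/(ω₀L) = 109/(1962·0.116) = 0.479.
Step 4 — Bandwidth: Δω = ω₀/Q = 4096 rad/s; BW = Δω/(2π) = 651.8 Hz.

(a) f₀ = 312.2 Hz  (b) Q = 0.479  (c) BW = 651.8 Hz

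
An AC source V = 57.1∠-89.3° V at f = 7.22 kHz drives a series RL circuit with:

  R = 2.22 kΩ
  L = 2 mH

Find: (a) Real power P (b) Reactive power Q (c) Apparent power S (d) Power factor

Step 1 — Angular frequency: ω = 2π·f = 2π·7220 = 4.536e+04 rad/s.
Step 2 — Component impedances:
  R: Z = R = 2220 Ω
  L: Z = jωL = j·4.536e+04·0.002 = 0 + j90.73 Ω
Step 3 — Series combination: Z_total = R + L = 2220 + j90.73 Ω = 2222∠2.3° Ω.
Step 4 — Source phasor: V = 57.1∠-89.3° V = 0.6976 - j57.1 V.
Step 5 — Current: I = V / Z = -0.0007356 - j0.02569 A = 0.0257∠-91.6° A.
Step 6 — Complex power: S = V·I* = 1.466 + j0.05992 VA.
Step 7 — Real power: P = Re(S) = 1.466 W.
Step 8 — Reactive power: Q = Im(S) = 0.05992 VAR.
Step 9 — Apparent power: |S| = 1.467 VA.
Step 10 — Power factor: PF = P/|S| = 0.9992 (lagging).

(a) P = 1.466 W  (b) Q = 0.05992 VAR  (c) S = 1.467 VA  (d) PF = 0.9992 (lagging)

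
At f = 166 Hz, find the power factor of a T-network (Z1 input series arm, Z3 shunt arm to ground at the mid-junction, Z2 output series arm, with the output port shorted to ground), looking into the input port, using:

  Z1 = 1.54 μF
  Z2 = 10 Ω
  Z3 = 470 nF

Step 1 — Angular frequency: ω = 2π·f = 2π·166 = 1043 rad/s.
Step 2 — Component impedances:
  Z1: Z = 1/(jωC) = -j/(ω·C) = 0 - j622.6 Ω
  Z2: Z = R = 10 Ω
  Z3: Z = 1/(jωC) = -j/(ω·C) = 0 - j2040 Ω
Step 3 — With the output port shorted to ground, the output series arm Z2 runs from the junction to ground; the shunt arm Z3 also runs from the junction to ground. They appear in parallel: Z3 || Z2 = 10 - j0.04902 Ω.
Step 4 — Series with input arm Z1: Z_in = Z1 + (Z3 || Z2) = 10 - j622.6 Ω = 622.7∠-89.1° Ω.
Step 5 — Power factor: PF = cos(φ) = Re(Z)/|Z| = 10/622.7 = 0.01606.
Step 6 — Type: Im(Z) = -622.6 ⇒ leading (phase φ = -89.1°).

PF = 0.01606 (leading, φ = -89.1°)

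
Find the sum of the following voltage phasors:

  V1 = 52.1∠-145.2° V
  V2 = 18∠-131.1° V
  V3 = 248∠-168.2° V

Step 1 — Convert each phasor to rectangular form:
  V1 = 52.1·(cos(-145.2°) + j·sin(-145.2°)) = -42.78 - j29.73 V
  V2 = 18·(cos(-131.1°) + j·sin(-131.1°)) = -11.83 - j13.56 V
  V3 = 248·(cos(-168.2°) + j·sin(-168.2°)) = -242.8 - j50.72 V
Step 2 — Sum components: V_total = -297.4 - j94.01 V.
Step 3 — Convert to polar: |V_total| = 311.9 V, ∠V_total = -162.5°.

V_total = 311.9∠-162.5° V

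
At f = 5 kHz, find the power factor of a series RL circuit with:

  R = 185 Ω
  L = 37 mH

Step 1 — Angular frequency: ω = 2π·f = 2π·5000 = 3.142e+04 rad/s.
Step 2 — Component impedances:
  R: Z = R = 185 Ω
  L: Z = jωL = j·3.142e+04·0.037 = 0 + j1162 Ω
Step 3 — Series combination: Z_total = R + L = 185 + j1162 Ω = 1177∠81.0° Ω.
Step 4 — Power factor: PF = cos(φ) = Re(Z)/|Z| = 185/1177 = 0.1572.
Step 5 — Type: Im(Z) = 1162 ⇒ lagging (phase φ = 81.0°).

PF = 0.1572 (lagging, φ = 81.0°)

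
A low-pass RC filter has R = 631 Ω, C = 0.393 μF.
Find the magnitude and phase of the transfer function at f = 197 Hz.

Step 1 — Angular frequency: ω = 2π·197 = 1238 rad/s.
Step 2 — Transfer function: H(jω) = 1/(1 + jωRC).
Step 3 — Denominator: 1 + jωRC = 1 + j·1238·631·3.93e-07 = 1 + j0.307.
Step 4 — H = 0.9139 - j0.2805.
Step 5 — Magnitude: |H| = 0.956 (-0.4 dB); phase: φ = -17.1°.

|H| = 0.956 (-0.4 dB), φ = -17.1°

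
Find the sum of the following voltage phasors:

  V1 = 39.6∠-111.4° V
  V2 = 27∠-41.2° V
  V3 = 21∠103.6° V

Step 1 — Convert each phasor to rectangular form:
  V1 = 39.6·(cos(-111.4°) + j·sin(-111.4°)) = -14.45 - j36.87 V
  V2 = 27·(cos(-41.2°) + j·sin(-41.2°)) = 20.32 - j17.78 V
  V3 = 21·(cos(103.6°) + j·sin(103.6°)) = -4.938 + j20.41 V
Step 2 — Sum components: V_total = 0.9281 - j34.24 V.
Step 3 — Convert to polar: |V_total| = 34.26 V, ∠V_total = -88.4°.

V_total = 34.26∠-88.4° V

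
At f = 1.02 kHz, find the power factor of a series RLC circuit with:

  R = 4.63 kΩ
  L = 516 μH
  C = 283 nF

Step 1 — Angular frequency: ω = 2π·f = 2π·1020 = 6409 rad/s.
Step 2 — Component impedances:
  R: Z = R = 4630 Ω
  L: Z = jωL = j·6409·0.000516 = 0 + j3.307 Ω
  C: Z = 1/(jωC) = -j/(ω·C) = 0 - j551.4 Ω
Step 3 — Series combination: Z_total = R + L + C = 4630 - j548.1 Ω = 4662∠-6.8° Ω.
Step 4 — Power factor: PF = cos(φ) = Re(Z)/|Z| = 4630/4662 = 0.9931.
Step 5 — Type: Im(Z) = -548.1 ⇒ leading (phase φ = -6.8°).

PF = 0.9931 (leading, φ = -6.8°)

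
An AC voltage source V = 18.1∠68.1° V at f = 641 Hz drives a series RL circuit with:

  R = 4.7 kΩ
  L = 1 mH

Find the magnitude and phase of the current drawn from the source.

Step 1 — Angular frequency: ω = 2π·f = 2π·641 = 4028 rad/s.
Step 2 — Component impedances:
  R: Z = R = 4700 Ω
  L: Z = jωL = j·4028·0.001 = 0 + j4.028 Ω
Step 3 — Series combination: Z_total = R + L = 4700 + j4.028 Ω = 4700∠0.0° Ω.
Step 4 — Source phasor: V = 18.1∠68.1° V = 6.751 + j16.79 V.
Step 5 — Ohm's law: I = V / Z_total = (6.751 + j16.79) / (4700 + j4.028) = 0.001439 + j0.003572 A.
Step 6 — Convert to polar: |I| = 0.003851 A, ∠I = 68.1°.

I = 0.003851∠68.1° A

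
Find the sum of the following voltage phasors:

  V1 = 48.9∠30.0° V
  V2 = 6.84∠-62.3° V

Step 1 — Convert each phasor to rectangular form:
  V1 = 48.9·(cos(30.0°) + j·sin(30.0°)) = 42.35 + j24.45 V
  V2 = 6.84·(cos(-62.3°) + j·sin(-62.3°)) = 3.18 - j6.056 V
Step 2 — Sum components: V_total = 45.53 + j18.39 V.
Step 3 — Convert to polar: |V_total| = 49.1 V, ∠V_total = 22.0°.

V_total = 49.1∠22.0° V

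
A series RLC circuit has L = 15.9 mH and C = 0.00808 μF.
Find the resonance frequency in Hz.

Step 1 — Resonance condition Im(Z)=0 gives ω₀ = 1/√(LC).
Step 2 — ω₀ = 1/√(0.0159·8.08e-09) = 8.823e+04 rad/s.
Step 3 — f₀ = ω₀/(2π) = 1.404e+04 Hz.

f₀ = 1.404e+04 Hz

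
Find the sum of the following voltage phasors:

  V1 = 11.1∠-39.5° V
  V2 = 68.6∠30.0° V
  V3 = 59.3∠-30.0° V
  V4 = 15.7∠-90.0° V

Step 1 — Convert each phasor to rectangular form:
  V1 = 11.1·(cos(-39.5°) + j·sin(-39.5°)) = 8.565 - j7.06 V
  V2 = 68.6·(cos(30.0°) + j·sin(30.0°)) = 59.41 + j34.3 V
  V3 = 59.3·(cos(-30.0°) + j·sin(-30.0°)) = 51.36 - j29.65 V
  V4 = 15.7·(cos(-90.0°) + j·sin(-90.0°)) = 0 - j15.7 V
Step 2 — Sum components: V_total = 119.3 - j18.11 V.
Step 3 — Convert to polar: |V_total| = 120.7 V, ∠V_total = -8.6°.

V_total = 120.7∠-8.6° V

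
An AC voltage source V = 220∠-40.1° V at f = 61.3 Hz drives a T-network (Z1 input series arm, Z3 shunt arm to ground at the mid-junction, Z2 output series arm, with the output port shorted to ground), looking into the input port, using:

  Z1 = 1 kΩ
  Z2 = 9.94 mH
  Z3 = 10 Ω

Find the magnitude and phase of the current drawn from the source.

Step 1 — Angular frequency: ω = 2π·f = 2π·61.3 = 385.2 rad/s.
Step 2 — Component impedances:
  Z1: Z = R = 1000 Ω
  Z2: Z = jωL = j·385.2·0.00994 = 0 + j3.828 Ω
  Z3: Z = R = 10 Ω
Step 3 — With the output port shorted to ground, the output series arm Z2 runs from the junction to ground; the shunt arm Z3 also runs from the junction to ground. They appear in parallel: Z3 || Z2 = 1.278 + j3.339 Ω.
Step 4 — Series with input arm Z1: Z_in = Z1 + (Z3 || Z2) = 1001 + j3.339 Ω = 1001∠0.2° Ω.
Step 5 — Source phasor: V = 220∠-40.1° V = 168.3 - j141.7 V.
Step 6 — Ohm's law: I = V / Z_total = (168.3 - j141.7) / (1001 + j3.339) = 0.1676 - j0.1421 A.
Step 7 — Convert to polar: |I| = 0.2197 A, ∠I = -40.3°.

I = 0.2197∠-40.3° A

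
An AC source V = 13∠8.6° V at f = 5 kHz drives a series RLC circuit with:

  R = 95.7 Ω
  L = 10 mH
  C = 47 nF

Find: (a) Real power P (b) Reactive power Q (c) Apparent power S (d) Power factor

Step 1 — Angular frequency: ω = 2π·f = 2π·5000 = 3.142e+04 rad/s.
Step 2 — Component impedances:
  R: Z = R = 95.7 Ω
  L: Z = jωL = j·3.142e+04·0.01 = 0 + j314.2 Ω
  C: Z = 1/(jωC) = -j/(ω·C) = 0 - j677.3 Ω
Step 3 — Series combination: Z_total = R + L + C = 95.7 - j363.1 Ω = 375.5∠-75.2° Ω.
Step 4 — Source phasor: V = 13∠8.6° V = 12.85 + j1.944 V.
Step 5 — Current: I = V / Z = 0.003718 + j0.03442 A = 0.03462∠83.8° A.
Step 6 — Complex power: S = V·I* = 0.1147 - j0.4352 VA.
Step 7 — Real power: P = Re(S) = 0.1147 W.
Step 8 — Reactive power: Q = Im(S) = -0.4352 VAR.
Step 9 — Apparent power: |S| = 0.4501 VA.
Step 10 — Power factor: PF = P/|S| = 0.2549 (leading).

(a) P = 0.1147 W  (b) Q = -0.4352 VAR  (c) S = 0.4501 VA  (d) PF = 0.2549 (leading)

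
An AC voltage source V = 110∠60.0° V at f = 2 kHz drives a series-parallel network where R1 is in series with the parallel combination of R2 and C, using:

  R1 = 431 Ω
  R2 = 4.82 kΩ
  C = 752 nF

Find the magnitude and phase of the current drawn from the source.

Step 1 — Angular frequency: ω = 2π·f = 2π·2000 = 1.257e+04 rad/s.
Step 2 — Component impedances:
  R1: Z = R = 431 Ω
  R2: Z = R = 4820 Ω
  C: Z = 1/(jωC) = -j/(ω·C) = 0 - j105.8 Ω
Step 3 — Parallel branch: R2 || C = 1/(1/R2 + 1/C) = 2.322 - j105.8 Ω.
Step 4 — Series with R1: Z_total = R1 + (R2 || C) = 433.3 - j105.8 Ω = 446∠-13.7° Ω.
Step 5 — Source phasor: V = 110∠60.0° V = 55 + j95.26 V.
Step 6 — Ohm's law: I = V / Z_total = (55 + j95.26) / (433.3 - j105.8) = 0.06914 + j0.2367 A.
Step 7 — Convert to polar: |I| = 0.2466 A, ∠I = 73.7°.

I = 0.2466∠73.7° A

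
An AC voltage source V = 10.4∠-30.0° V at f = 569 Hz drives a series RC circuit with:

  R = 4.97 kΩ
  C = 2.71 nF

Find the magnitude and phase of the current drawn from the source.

Step 1 — Angular frequency: ω = 2π·f = 2π·569 = 3575 rad/s.
Step 2 — Component impedances:
  R: Z = R = 4970 Ω
  C: Z = 1/(jωC) = -j/(ω·C) = 0 - j1.032e+05 Ω
Step 3 — Series combination: Z_total = R + C = 4970 - j1.032e+05 Ω = 1.033e+05∠-87.2° Ω.
Step 4 — Source phasor: V = 10.4∠-30.0° V = 9.007 - j5.2 V.
Step 5 — Ohm's law: I = V / Z_total = (9.007 - j5.2) / (4970 - j1.032e+05) = 5.446e-05 + j8.464e-05 A.
Step 6 — Convert to polar: |I| = 0.0001006 A, ∠I = 57.2°.

I = 0.0001006∠57.2° A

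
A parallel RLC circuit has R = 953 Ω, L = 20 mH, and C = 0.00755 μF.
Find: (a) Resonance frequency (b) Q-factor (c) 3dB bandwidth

Step 1 — Resonance: ω₀ = 1/√(LC) = 1/√(0.02·7.55e-09) = 8.138e+04 rad/s.
Step 2 — f₀ = ω₀/(2π) = 1.295e+04 Hz.
Step 3 — Parallel Q: Q = R/(ω₀L) = 953/(8.138e+04·0.02) = 0.5855.
Step 4 — Bandwidth: Δω = ω₀/Q = 1.39e+05 rad/s; BW = Δω/(2π) = 2.212e+04 Hz.

(a) f₀ = 1.295e+04 Hz  (b) Q = 0.5855  (c) BW = 2.212e+04 Hz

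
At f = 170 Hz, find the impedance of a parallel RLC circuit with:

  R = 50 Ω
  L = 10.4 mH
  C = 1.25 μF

Step 1 — Angular frequency: ω = 2π·f = 2π·170 = 1068 rad/s.
Step 2 — Component impedances:
  R: Z = R = 50 Ω
  L: Z = jωL = j·1068·0.0104 = 0 + j11.11 Ω
  C: Z = 1/(jωC) = -j/(ω·C) = 0 - j749 Ω
Step 3 — Parallel combination: 1/Z_total = 1/R + 1/L + 1/C; Z_total = 2.42 + j10.73 Ω = 11∠77.3° Ω.

Z = 2.42 + j10.73 Ω = 11∠77.3° Ω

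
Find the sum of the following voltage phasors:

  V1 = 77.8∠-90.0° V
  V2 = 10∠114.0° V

Step 1 — Convert each phasor to rectangular form:
  V1 = 77.8·(cos(-90.0°) + j·sin(-90.0°)) = 0 - j77.8 V
  V2 = 10·(cos(114.0°) + j·sin(114.0°)) = -4.067 + j9.135 V
Step 2 — Sum components: V_total = -4.067 - j68.66 V.
Step 3 — Convert to polar: |V_total| = 68.78 V, ∠V_total = -93.4°.

V_total = 68.78∠-93.4° V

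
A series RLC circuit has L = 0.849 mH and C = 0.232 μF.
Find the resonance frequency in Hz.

Step 1 — Resonance condition Im(Z)=0 gives ω₀ = 1/√(LC).
Step 2 — ω₀ = 1/√(0.000849·2.32e-07) = 7.125e+04 rad/s.
Step 3 — f₀ = ω₀/(2π) = 1.134e+04 Hz.

f₀ = 1.134e+04 Hz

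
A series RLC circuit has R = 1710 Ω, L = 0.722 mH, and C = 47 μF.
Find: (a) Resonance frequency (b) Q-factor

Step 1 — Resonance condition Im(Z)=0 gives ω₀ = 1/√(LC).
Step 2 — ω₀ = 1/√(0.000722·4.7e-05) = 5429 rad/s.
Step 3 — f₀ = ω₀/(2π) = 864 Hz.
Step 4 — Series Q: Q = ω₀L/R = 5429·0.000722/1710 = 0.002292.

(a) f₀ = 864 Hz  (b) Q = 0.002292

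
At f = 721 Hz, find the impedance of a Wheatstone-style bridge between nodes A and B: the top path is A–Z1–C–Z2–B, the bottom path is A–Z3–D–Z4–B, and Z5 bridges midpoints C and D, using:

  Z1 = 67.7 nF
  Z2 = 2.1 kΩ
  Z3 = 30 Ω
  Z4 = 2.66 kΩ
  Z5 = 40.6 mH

Step 1 — Angular frequency: ω = 2π·f = 2π·721 = 4530 rad/s.
Step 2 — Component impedances:
  Z1: Z = 1/(jωC) = -j/(ω·C) = 0 - j3261 Ω
  Z2: Z = R = 2100 Ω
  Z3: Z = R = 30 Ω
  Z4: Z = R = 2660 Ω
  Z5: Z = jωL = j·4530·0.0406 = 0 + j183.9 Ω
Step 3 — Bridge requires nodal analysis (the Z5 bridge couples midpoints C and D, so the two paths cannot be reduced to a simple series/parallel combination). Setting node B to ground and injecting 1 A at node A, the 3-node admittance system at A, C, D solves to V_A = Z_AB = 1208 + j60.37 Ω = 1210∠2.9° Ω.

Z = 1208 + j60.37 Ω = 1210∠2.9° Ω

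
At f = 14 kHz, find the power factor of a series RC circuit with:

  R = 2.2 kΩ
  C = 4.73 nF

Step 1 — Angular frequency: ω = 2π·f = 2π·1.4e+04 = 8.796e+04 rad/s.
Step 2 — Component impedances:
  R: Z = R = 2200 Ω
  C: Z = 1/(jωC) = -j/(ω·C) = 0 - j2403 Ω
Step 3 — Series combination: Z_total = R + C = 2200 - j2403 Ω = 3258∠-47.5° Ω.
Step 4 — Power factor: PF = cos(φ) = Re(Z)/|Z| = 2200/3258.3 = 0.6752.
Step 5 — Type: Im(Z) = -2403 ⇒ leading (phase φ = -47.5°).

PF = 0.6752 (leading, φ = -47.5°)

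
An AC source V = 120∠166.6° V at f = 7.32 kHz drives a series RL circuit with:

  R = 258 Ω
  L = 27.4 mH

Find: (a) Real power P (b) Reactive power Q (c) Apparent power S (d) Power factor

Step 1 — Angular frequency: ω = 2π·f = 2π·7320 = 4.599e+04 rad/s.
Step 2 — Component impedances:
  R: Z = R = 258 Ω
  L: Z = jωL = j·4.599e+04·0.0274 = 0 + j1260 Ω
Step 3 — Series combination: Z_total = R + L = 258 + j1260 Ω = 1286∠78.4° Ω.
Step 4 — Source phasor: V = 120∠166.6° V = -116.7 + j27.81 V.
Step 5 — Current: I = V / Z = 0.002979 + j0.09324 A = 0.09329∠88.2° A.
Step 6 — Complex power: S = V·I* = 2.245 + j10.97 VA.
Step 7 — Real power: P = Re(S) = 2.245 W.
Step 8 — Reactive power: Q = Im(S) = 10.97 VAR.
Step 9 — Apparent power: |S| = 11.19 VA.
Step 10 — Power factor: PF = P/|S| = 0.2006 (lagging).

(a) P = 2.245 W  (b) Q = 10.97 VAR  (c) S = 11.19 VA  (d) PF = 0.2006 (lagging)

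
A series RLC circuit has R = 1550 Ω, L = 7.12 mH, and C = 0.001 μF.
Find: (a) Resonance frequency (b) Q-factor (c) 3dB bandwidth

Step 1 — Resonance condition Im(Z)=0 gives ω₀ = 1/√(LC).
Step 2 — ω₀ = 1/√(0.00712·1e-09) = 3.748e+05 rad/s.
Step 3 — f₀ = ω₀/(2π) = 5.965e+04 Hz.
Step 4 — Series Q: Q = ω₀L/R = 3.748e+05·0.00712/1550 = 1.722.
Step 5 — 3dB bandwidth: Δω = ω₀/Q = 2.177e+05 rad/s; BW = Δω/(2π) = 3.465e+04 Hz.

(a) f₀ = 5.965e+04 Hz  (b) Q = 1.722  (c) BW = 3.465e+04 Hz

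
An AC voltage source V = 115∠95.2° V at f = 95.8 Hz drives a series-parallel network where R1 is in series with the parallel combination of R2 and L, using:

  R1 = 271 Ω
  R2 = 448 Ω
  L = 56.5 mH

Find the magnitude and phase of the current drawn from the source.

Step 1 — Angular frequency: ω = 2π·f = 2π·95.8 = 601.9 rad/s.
Step 2 — Component impedances:
  R1: Z = R = 271 Ω
  R2: Z = R = 448 Ω
  L: Z = jωL = j·601.9·0.0565 = 0 + j34.01 Ω
Step 3 — Parallel branch: R2 || L = 1/(1/R2 + 1/L) = 2.567 + j33.81 Ω.
Step 4 — Series with R1: Z_total = R1 + (R2 || L) = 273.6 + j33.81 Ω = 275.6∠7.0° Ω.
Step 5 — Source phasor: V = 115∠95.2° V = -10.42 + j114.5 V.
Step 6 — Ohm's law: I = V / Z_total = (-10.42 + j114.5) / (273.6 + j33.81) = 0.01344 + j0.417 A.
Step 7 — Convert to polar: |I| = 0.4172 A, ∠I = 88.2°.

I = 0.4172∠88.2° A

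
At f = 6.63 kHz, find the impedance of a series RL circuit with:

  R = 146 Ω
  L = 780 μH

Step 1 — Angular frequency: ω = 2π·f = 2π·6630 = 4.166e+04 rad/s.
Step 2 — Component impedances:
  R: Z = R = 146 Ω
  L: Z = jωL = j·4.166e+04·0.00078 = 0 + j32.49 Ω
Step 3 — Series combination: Z_total = R + L = 146 + j32.49 Ω = 149.6∠12.5° Ω.

Z = 146 + j32.49 Ω = 149.6∠12.5° Ω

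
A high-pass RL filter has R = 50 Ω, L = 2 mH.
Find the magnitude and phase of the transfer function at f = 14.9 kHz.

Step 1 — Angular frequency: ω = 2π·1.49e+04 = 9.362e+04 rad/s.
Step 2 — Transfer function: H(jω) = jωL/(R + jωL).
Step 3 — Numerator jωL = j·187.2; denominator R + jωL = 50 + j187.2.
Step 4 — H = 0.9334 + j0.2493.
Step 5 — Magnitude: |H| = 0.9661 (-0.3 dB); phase: φ = 15.0°.

|H| = 0.9661 (-0.3 dB), φ = 15.0°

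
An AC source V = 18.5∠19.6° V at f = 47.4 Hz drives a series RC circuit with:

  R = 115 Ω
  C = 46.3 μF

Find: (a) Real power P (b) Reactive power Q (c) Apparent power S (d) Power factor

Step 1 — Angular frequency: ω = 2π·f = 2π·47.4 = 297.8 rad/s.
Step 2 — Component impedances:
  R: Z = R = 115 Ω
  C: Z = 1/(jωC) = -j/(ω·C) = 0 - j72.52 Ω
Step 3 — Series combination: Z_total = R + C = 115 - j72.52 Ω = 136∠-32.2° Ω.
Step 4 — Source phasor: V = 18.5∠19.6° V = 17.43 + j6.206 V.
Step 5 — Current: I = V / Z = 0.08408 + j0.107 A = 0.1361∠51.8° A.
Step 6 — Complex power: S = V·I* = 2.129 - j1.343 VA.
Step 7 — Real power: P = Re(S) = 2.129 W.
Step 8 — Reactive power: Q = Im(S) = -1.343 VAR.
Step 9 — Apparent power: |S| = 2.517 VA.
Step 10 — Power factor: PF = P/|S| = 0.8459 (leading).

(a) P = 2.129 W  (b) Q = -1.343 VAR  (c) S = 2.517 VA  (d) PF = 0.8459 (leading)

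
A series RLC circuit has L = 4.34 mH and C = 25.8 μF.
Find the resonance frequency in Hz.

Step 1 — Resonance condition Im(Z)=0 gives ω₀ = 1/√(LC).
Step 2 — ω₀ = 1/√(0.00434·2.58e-05) = 2988 rad/s.
Step 3 — f₀ = ω₀/(2π) = 475.6 Hz.

f₀ = 475.6 Hz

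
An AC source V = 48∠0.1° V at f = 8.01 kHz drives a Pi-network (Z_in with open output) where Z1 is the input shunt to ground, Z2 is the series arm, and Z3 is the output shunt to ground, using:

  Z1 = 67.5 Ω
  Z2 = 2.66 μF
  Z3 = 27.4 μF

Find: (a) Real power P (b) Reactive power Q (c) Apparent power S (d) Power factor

Step 1 — Angular frequency: ω = 2π·f = 2π·8010 = 5.033e+04 rad/s.
Step 2 — Component impedances:
  Z1: Z = R = 67.5 Ω
  Z2: Z = 1/(jωC) = -j/(ω·C) = 0 - j7.47 Ω
  Z3: Z = 1/(jωC) = -j/(ω·C) = 0 - j0.7252 Ω
Step 3 — With open output, the series arm Z2 and the output shunt Z3 appear in series to ground: Z2 + Z3 = 0 - j8.195 Ω.
Step 4 — Parallel with input shunt Z1: Z_in = Z1 || (Z2 + Z3) = 0.9805 - j8.076 Ω = 8.135∠-83.1° Ω.
Step 5 — Source phasor: V = 48∠0.1° V = 48 + j0.08378 V.
Step 6 — Current: I = V / Z = 0.7009 + j5.859 A = 5.9∠83.2° A.
Step 7 — Complex power: S = V·I* = 34.13 - j281.1 VA.
Step 8 — Real power: P = Re(S) = 34.13 W.
Step 9 — Reactive power: Q = Im(S) = -281.1 VAR.
Step 10 — Apparent power: |S| = 283.2 VA.
Step 11 — Power factor: PF = P/|S| = 0.1205 (leading).

(a) P = 34.13 W  (b) Q = -281.1 VAR  (c) S = 283.2 VA  (d) PF = 0.1205 (leading)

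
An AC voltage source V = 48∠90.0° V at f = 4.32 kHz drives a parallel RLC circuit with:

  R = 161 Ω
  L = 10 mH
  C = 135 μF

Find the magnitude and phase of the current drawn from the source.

Step 1 — Angular frequency: ω = 2π·f = 2π·4320 = 2.714e+04 rad/s.
Step 2 — Component impedances:
  R: Z = R = 161 Ω
  L: Z = jωL = j·2.714e+04·0.01 = 0 + j271.4 Ω
  C: Z = 1/(jωC) = -j/(ω·C) = 0 - j0.2729 Ω
Step 3 — Parallel combination: 1/Z_total = 1/R + 1/L + 1/C; Z_total = 0.0004635 - j0.2732 Ω = 0.2732∠-89.9° Ω.
Step 4 — Source phasor: V = 48∠90.0° V = 0 + j48 V.
Step 5 — Ohm's law: I = V / Z_total = (0 + j48) / (0.0004635 - j0.2732) = -175.7 + j0.2981 A.
Step 6 — Convert to polar: |I| = 175.7 A, ∠I = 179.9°.

I = 175.7∠179.9° A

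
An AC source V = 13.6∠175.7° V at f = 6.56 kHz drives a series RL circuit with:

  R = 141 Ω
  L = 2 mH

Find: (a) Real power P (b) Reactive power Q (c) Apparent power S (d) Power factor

Step 1 — Angular frequency: ω = 2π·f = 2π·6560 = 4.122e+04 rad/s.
Step 2 — Component impedances:
  R: Z = R = 141 Ω
  L: Z = jωL = j·4.122e+04·0.002 = 0 + j82.44 Ω
Step 3 — Series combination: Z_total = R + L = 141 + j82.44 Ω = 163.3∠30.3° Ω.
Step 4 — Source phasor: V = 13.6∠175.7° V = -13.56 + j1.02 V.
Step 5 — Current: I = V / Z = -0.06853 + j0.0473 A = 0.08327∠145.4° A.
Step 6 — Complex power: S = V·I* = 0.9776 + j0.5716 VA.
Step 7 — Real power: P = Re(S) = 0.9776 W.
Step 8 — Reactive power: Q = Im(S) = 0.5716 VAR.
Step 9 — Apparent power: |S| = 1.132 VA.
Step 10 — Power factor: PF = P/|S| = 0.8633 (lagging).

(a) P = 0.9776 W  (b) Q = 0.5716 VAR  (c) S = 1.132 VA  (d) PF = 0.8633 (lagging)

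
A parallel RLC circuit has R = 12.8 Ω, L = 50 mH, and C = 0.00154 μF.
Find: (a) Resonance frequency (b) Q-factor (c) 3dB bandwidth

Step 1 — Resonance: ω₀ = 1/√(LC) = 1/√(0.05·1.54e-09) = 1.14e+05 rad/s.
Step 2 — f₀ = ω₀/(2π) = 1.814e+04 Hz.
Step 3 — Parallel Q: Q = R/(ω₀L) = 12.8/(1.14e+05·0.05) = 0.002246.
Step 4 — Bandwidth: Δω = ω₀/Q = 5.073e+07 rad/s; BW = Δω/(2π) = 8.074e+06 Hz.

(a) f₀ = 1.814e+04 Hz  (b) Q = 0.002246  (c) BW = 8.074e+06 Hz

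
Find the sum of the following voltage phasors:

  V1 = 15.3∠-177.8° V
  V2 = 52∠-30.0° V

Step 1 — Convert each phasor to rectangular form:
  V1 = 15.3·(cos(-177.8°) + j·sin(-177.8°)) = -15.29 - j0.5873 V
  V2 = 52·(cos(-30.0°) + j·sin(-30.0°)) = 45.03 - j26 V
Step 2 — Sum components: V_total = 29.74 - j26.59 V.
Step 3 — Convert to polar: |V_total| = 39.9 V, ∠V_total = -41.8°.

V_total = 39.9∠-41.8° V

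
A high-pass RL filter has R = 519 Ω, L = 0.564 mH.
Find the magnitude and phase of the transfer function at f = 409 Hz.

Step 1 — Angular frequency: ω = 2π·409 = 2570 rad/s.
Step 2 — Transfer function: H(jω) = jωL/(R + jωL).
Step 3 — Numerator jωL = j·1.449; denominator R + jωL = 519 + j1.449.
Step 4 — H = 7.799e-06 + j0.002793.
Step 5 — Magnitude: |H| = 0.002793 (-51.1 dB); phase: φ = 89.8°.

|H| = 0.002793 (-51.1 dB), φ = 89.8°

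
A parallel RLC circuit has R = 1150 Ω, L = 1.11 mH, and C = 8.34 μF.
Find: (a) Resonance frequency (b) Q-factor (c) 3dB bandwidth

Step 1 — Resonance: ω₀ = 1/√(LC) = 1/√(0.00111·8.34e-06) = 1.039e+04 rad/s.
Step 2 — f₀ = ω₀/(2π) = 1654 Hz.
Step 3 — Parallel Q: Q = R/(ω₀L) = 1150/(1.039e+04·0.00111) = 99.68.
Step 4 — Bandwidth: Δω = ω₀/Q = 104.3 rad/s; BW = Δω/(2π) = 16.59 Hz.

(a) f₀ = 1654 Hz  (b) Q = 99.68  (c) BW = 16.59 Hz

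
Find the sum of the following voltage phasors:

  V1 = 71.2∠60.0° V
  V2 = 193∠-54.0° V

Step 1 — Convert each phasor to rectangular form:
  V1 = 71.2·(cos(60.0°) + j·sin(60.0°)) = 35.6 + j61.66 V
  V2 = 193·(cos(-54.0°) + j·sin(-54.0°)) = 113.4 - j156.1 V
Step 2 — Sum components: V_total = 149 - j94.48 V.
Step 3 — Convert to polar: |V_total| = 176.5 V, ∠V_total = -32.4°.

V_total = 176.5∠-32.4° V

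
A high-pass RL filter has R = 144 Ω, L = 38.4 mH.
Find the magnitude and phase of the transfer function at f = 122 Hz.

Step 1 — Angular frequency: ω = 2π·122 = 766.5 rad/s.
Step 2 — Transfer function: H(jω) = jωL/(R + jωL).
Step 3 — Numerator jωL = j·29.44; denominator R + jωL = 144 + j29.44.
Step 4 — H = 0.04011 + j0.1962.
Step 5 — Magnitude: |H| = 0.2003 (-14.0 dB); phase: φ = 78.4°.

|H| = 0.2003 (-14.0 dB), φ = 78.4°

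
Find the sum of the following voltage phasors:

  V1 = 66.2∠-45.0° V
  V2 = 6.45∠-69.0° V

Step 1 — Convert each phasor to rectangular form:
  V1 = 66.2·(cos(-45.0°) + j·sin(-45.0°)) = 46.81 - j46.81 V
  V2 = 6.45·(cos(-69.0°) + j·sin(-69.0°)) = 2.311 - j6.022 V
Step 2 — Sum components: V_total = 49.12 - j52.83 V.
Step 3 — Convert to polar: |V_total| = 72.14 V, ∠V_total = -47.1°.

V_total = 72.14∠-47.1° V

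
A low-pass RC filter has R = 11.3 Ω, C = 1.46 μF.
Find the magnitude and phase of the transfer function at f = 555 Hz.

Step 1 — Angular frequency: ω = 2π·555 = 3487 rad/s.
Step 2 — Transfer function: H(jω) = 1/(1 + jωRC).
Step 3 — Denominator: 1 + jωRC = 1 + j·3487·11.3·1.46e-06 = 1 + j0.05753.
Step 4 — H = 0.9967 - j0.05734.
Step 5 — Magnitude: |H| = 0.9983 (-0.0 dB); phase: φ = -3.3°.

|H| = 0.9983 (-0.0 dB), φ = -3.3°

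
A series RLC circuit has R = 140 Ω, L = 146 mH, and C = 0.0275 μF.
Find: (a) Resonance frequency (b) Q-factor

Step 1 — Resonance condition Im(Z)=0 gives ω₀ = 1/√(LC).
Step 2 — ω₀ = 1/√(0.146·2.75e-08) = 1.578e+04 rad/s.
Step 3 — f₀ = ω₀/(2π) = 2512 Hz.
Step 4 — Series Q: Q = ω₀L/R = 1.578e+04·0.146/140 = 16.46.

(a) f₀ = 2512 Hz  (b) Q = 16.46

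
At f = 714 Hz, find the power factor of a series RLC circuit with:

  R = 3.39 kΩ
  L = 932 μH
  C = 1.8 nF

Step 1 — Angular frequency: ω = 2π·f = 2π·714 = 4486 rad/s.
Step 2 — Component impedances:
  R: Z = R = 3390 Ω
  L: Z = jωL = j·4486·0.000932 = 0 + j4.181 Ω
  C: Z = 1/(jωC) = -j/(ω·C) = 0 - j1.238e+05 Ω
Step 3 — Series combination: Z_total = R + L + C = 3390 - j1.238e+05 Ω = 1.239e+05∠-88.4° Ω.
Step 4 — Power factor: PF = cos(φ) = Re(Z)/|Z| = 3390/1.2388e+05 = 0.02737.
Step 5 — Type: Im(Z) = -1.238e+05 ⇒ leading (phase φ = -88.4°).

PF = 0.02737 (leading, φ = -88.4°)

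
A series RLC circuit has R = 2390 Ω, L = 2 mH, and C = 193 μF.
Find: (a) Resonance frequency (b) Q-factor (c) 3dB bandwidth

Step 1 — Resonance: ω₀ = 1/√(LC) = 1/√(0.002·0.000193) = 1610 rad/s.
Step 2 — f₀ = ω₀/(2π) = 256.2 Hz.
Step 3 — Series Q: Q = ω₀L/R = 1610·0.002/2390 = 0.001347.
Step 4 — Bandwidth: Δω = ω₀/Q = 1.195e+06 rad/s; BW = Δω/(2π) = 1.902e+05 Hz.

(a) f₀ = 256.2 Hz  (b) Q = 0.001347  (c) BW = 1.902e+05 Hz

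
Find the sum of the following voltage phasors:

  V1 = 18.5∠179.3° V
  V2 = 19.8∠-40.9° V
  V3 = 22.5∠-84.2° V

Step 1 — Convert each phasor to rectangular form:
  V1 = 18.5·(cos(179.3°) + j·sin(179.3°)) = -18.5 + j0.226 V
  V2 = 19.8·(cos(-40.9°) + j·sin(-40.9°)) = 14.97 - j12.96 V
  V3 = 22.5·(cos(-84.2°) + j·sin(-84.2°)) = 2.274 - j22.38 V
Step 2 — Sum components: V_total = -1.259 - j35.12 V.
Step 3 — Convert to polar: |V_total| = 35.15 V, ∠V_total = -92.1°.

V_total = 35.15∠-92.1° V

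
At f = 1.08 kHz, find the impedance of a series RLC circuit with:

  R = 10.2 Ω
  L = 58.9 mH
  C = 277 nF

Step 1 — Angular frequency: ω = 2π·f = 2π·1080 = 6786 rad/s.
Step 2 — Component impedances:
  R: Z = R = 10.2 Ω
  L: Z = jωL = j·6786·0.0589 = 0 + j399.7 Ω
  C: Z = 1/(jωC) = -j/(ω·C) = 0 - j532 Ω
Step 3 — Series combination: Z_total = R + L + C = 10.2 - j132.3 Ω = 132.7∠-85.6° Ω.

Z = 10.2 - j132.3 Ω = 132.7∠-85.6° Ω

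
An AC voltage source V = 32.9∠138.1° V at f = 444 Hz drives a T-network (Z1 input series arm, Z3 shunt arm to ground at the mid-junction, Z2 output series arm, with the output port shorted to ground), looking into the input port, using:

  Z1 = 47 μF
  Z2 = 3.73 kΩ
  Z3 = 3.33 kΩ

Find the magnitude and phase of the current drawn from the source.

Step 1 — Angular frequency: ω = 2π·f = 2π·444 = 2790 rad/s.
Step 2 — Component impedances:
  Z1: Z = 1/(jωC) = -j/(ω·C) = 0 - j7.627 Ω
  Z2: Z = R = 3730 Ω
  Z3: Z = R = 3330 Ω
Step 3 — With the output port shorted to ground, the output series arm Z2 runs from the junction to ground; the shunt arm Z3 also runs from the junction to ground. They appear in parallel: Z3 || Z2 = 1759 Ω.
Step 4 — Series with input arm Z1: Z_in = Z1 + (Z3 || Z2) = 1759 - j7.627 Ω = 1759∠-0.2° Ω.
Step 5 — Source phasor: V = 32.9∠138.1° V = -24.49 + j21.97 V.
Step 6 — Ohm's law: I = V / Z_total = (-24.49 + j21.97) / (1759 - j7.627) = -0.01397 + j0.01243 A.
Step 7 — Convert to polar: |I| = 0.0187 A, ∠I = 138.3°.

I = 0.0187∠138.3° A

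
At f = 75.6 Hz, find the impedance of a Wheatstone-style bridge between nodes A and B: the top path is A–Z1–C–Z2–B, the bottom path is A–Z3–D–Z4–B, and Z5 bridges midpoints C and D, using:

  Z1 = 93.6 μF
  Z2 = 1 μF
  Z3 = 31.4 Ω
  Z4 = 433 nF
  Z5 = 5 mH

Step 1 — Angular frequency: ω = 2π·f = 2π·75.6 = 475 rad/s.
Step 2 — Component impedances:
  Z1: Z = 1/(jωC) = -j/(ω·C) = 0 - j22.49 Ω
  Z2: Z = 1/(jωC) = -j/(ω·C) = 0 - j2105 Ω
  Z3: Z = R = 31.4 Ω
  Z4: Z = 1/(jωC) = -j/(ω·C) = 0 - j4862 Ω
  Z5: Z = jωL = j·475·0.005 = 0 + j2.375 Ω
Step 3 — Bridge requires nodal analysis (the Z5 bridge couples midpoints C and D, so the two paths cannot be reduced to a simple series/parallel combination). Setting node B to ground and injecting 1 A at node A, the 3-node admittance system at A, C, D solves to V_A = Z_AB = 10.71 - j1485 Ω = 1485∠-89.6° Ω.

Z = 10.71 - j1485 Ω = 1485∠-89.6° Ω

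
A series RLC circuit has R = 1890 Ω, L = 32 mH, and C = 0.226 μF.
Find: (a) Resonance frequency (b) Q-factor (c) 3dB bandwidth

Step 1 — Resonance: ω₀ = 1/√(LC) = 1/√(0.032·2.26e-07) = 1.176e+04 rad/s.
Step 2 — f₀ = ω₀/(2π) = 1872 Hz.
Step 3 — Series Q: Q = ω₀L/R = 1.176e+04·0.032/1890 = 0.1991.
Step 4 — Bandwidth: Δω = ω₀/Q = 5.906e+04 rad/s; BW = Δω/(2π) = 9400 Hz.

(a) f₀ = 1872 Hz  (b) Q = 0.1991  (c) BW = 9400 Hz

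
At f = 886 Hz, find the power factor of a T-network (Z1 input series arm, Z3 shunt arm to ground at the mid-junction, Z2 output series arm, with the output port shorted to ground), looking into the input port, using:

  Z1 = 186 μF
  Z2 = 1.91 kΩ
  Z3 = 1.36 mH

Step 1 — Angular frequency: ω = 2π·f = 2π·886 = 5567 rad/s.
Step 2 — Component impedances:
  Z1: Z = 1/(jωC) = -j/(ω·C) = 0 - j0.9658 Ω
  Z2: Z = R = 1910 Ω
  Z3: Z = jωL = j·5567·0.00136 = 0 + j7.571 Ω
Step 3 — With the output port shorted to ground, the output series arm Z2 runs from the junction to ground; the shunt arm Z3 also runs from the junction to ground. They appear in parallel: Z3 || Z2 = 0.03001 + j7.571 Ω.
Step 4 — Series with input arm Z1: Z_in = Z1 + (Z3 || Z2) = 0.03001 + j6.605 Ω = 6.605∠89.7° Ω.
Step 5 — Power factor: PF = cos(φ) = Re(Z)/|Z| = 0.03001/6.6052 = 0.004543.
Step 6 — Type: Im(Z) = 6.605 ⇒ lagging (phase φ = 89.7°).

PF = 0.004543 (lagging, φ = 89.7°)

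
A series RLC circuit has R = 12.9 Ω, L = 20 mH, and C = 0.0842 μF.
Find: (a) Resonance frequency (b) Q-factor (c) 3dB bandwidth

Step 1 — Resonance condition Im(Z)=0 gives ω₀ = 1/√(LC).
Step 2 — ω₀ = 1/√(0.02·8.42e-08) = 2.437e+04 rad/s.
Step 3 — f₀ = ω₀/(2π) = 3878 Hz.
Step 4 — Series Q: Q = ω₀L/R = 2.437e+04·0.02/12.9 = 37.78.
Step 5 — 3dB bandwidth: Δω = ω₀/Q = 645 rad/s; BW = Δω/(2π) = 102.7 Hz.

(a) f₀ = 3878 Hz  (b) Q = 37.78  (c) BW = 102.7 Hz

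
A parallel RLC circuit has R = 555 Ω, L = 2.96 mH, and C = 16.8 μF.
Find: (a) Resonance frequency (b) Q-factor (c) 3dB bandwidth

Step 1 — Resonance: ω₀ = 1/√(LC) = 1/√(0.00296·1.68e-05) = 4484 rad/s.
Step 2 — f₀ = ω₀/(2π) = 713.7 Hz.
Step 3 — Parallel Q: Q = R/(ω₀L) = 555/(4484·0.00296) = 41.81.
Step 4 — Bandwidth: Δω = ω₀/Q = 107.3 rad/s; BW = Δω/(2π) = 17.07 Hz.

(a) f₀ = 713.7 Hz  (b) Q = 41.81  (c) BW = 17.07 Hz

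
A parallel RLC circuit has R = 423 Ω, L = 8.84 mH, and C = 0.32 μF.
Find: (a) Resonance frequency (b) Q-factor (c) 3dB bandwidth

Step 1 — Resonance: ω₀ = 1/√(LC) = 1/√(0.00884·3.2e-07) = 1.88e+04 rad/s.
Step 2 — f₀ = ω₀/(2π) = 2992 Hz.
Step 3 — Parallel Q: Q = R/(ω₀L) = 423/(1.88e+04·0.00884) = 2.545.
Step 4 — Bandwidth: Δω = ω₀/Q = 7388 rad/s; BW = Δω/(2π) = 1176 Hz.

(a) f₀ = 2992 Hz  (b) Q = 2.545  (c) BW = 1176 Hz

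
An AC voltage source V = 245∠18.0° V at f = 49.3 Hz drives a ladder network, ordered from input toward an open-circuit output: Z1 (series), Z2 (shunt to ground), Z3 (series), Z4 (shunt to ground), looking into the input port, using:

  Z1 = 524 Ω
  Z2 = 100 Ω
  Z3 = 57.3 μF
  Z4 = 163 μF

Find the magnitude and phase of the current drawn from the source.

Step 1 — Angular frequency: ω = 2π·f = 2π·49.3 = 309.8 rad/s.
Step 2 — Component impedances:
  Z1: Z = R = 524 Ω
  Z2: Z = R = 100 Ω
  Z3: Z = 1/(jωC) = -j/(ω·C) = 0 - j56.34 Ω
  Z4: Z = 1/(jωC) = -j/(ω·C) = 0 - j19.81 Ω
Step 3 — Ladder network (open output): work backward from the far end, alternating series and parallel combinations. Z_in = 560.7 - j48.2 Ω = 562.8∠-4.9° Ω.
Step 4 — Source phasor: V = 245∠18.0° V = 233 + j75.71 V.
Step 5 — Ohm's law: I = V / Z_total = (233 + j75.71) / (560.7 - j48.2) = 0.401 + j0.1695 A.
Step 6 — Convert to polar: |I| = 0.4353 A, ∠I = 22.9°.

I = 0.4353∠22.9° A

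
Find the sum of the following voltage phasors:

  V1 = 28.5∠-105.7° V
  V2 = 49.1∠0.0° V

Step 1 — Convert each phasor to rectangular form:
  V1 = 28.5·(cos(-105.7°) + j·sin(-105.7°)) = -7.712 - j27.44 V
  V2 = 49.1·(cos(0.0°) + j·sin(0.0°)) = 49.1 V
Step 2 — Sum components: V_total = 41.39 - j27.44 V.
Step 3 — Convert to polar: |V_total| = 49.66 V, ∠V_total = -33.5°.

V_total = 49.66∠-33.5° V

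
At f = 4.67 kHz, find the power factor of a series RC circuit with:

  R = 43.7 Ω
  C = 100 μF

Step 1 — Angular frequency: ω = 2π·f = 2π·4670 = 2.934e+04 rad/s.
Step 2 — Component impedances:
  R: Z = R = 43.7 Ω
  C: Z = 1/(jωC) = -j/(ω·C) = 0 - j0.3408 Ω
Step 3 — Series combination: Z_total = R + C = 43.7 - j0.3408 Ω = 43.7∠-0.4° Ω.
Step 4 — Power factor: PF = cos(φ) = Re(Z)/|Z| = 43.7/43.7 = 1.
Step 5 — Type: Im(Z) = -0.3408 ⇒ leading (phase φ = -0.4°).

PF = 1 (leading, φ = -0.4°)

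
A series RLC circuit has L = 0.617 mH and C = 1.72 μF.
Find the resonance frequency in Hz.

Step 1 — Resonance condition Im(Z)=0 gives ω₀ = 1/√(LC).
Step 2 — ω₀ = 1/√(0.000617·1.72e-06) = 3.07e+04 rad/s.
Step 3 — f₀ = ω₀/(2π) = 4886 Hz.

f₀ = 4886 Hz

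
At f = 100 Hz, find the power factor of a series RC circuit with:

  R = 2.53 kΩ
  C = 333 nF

Step 1 — Angular frequency: ω = 2π·f = 2π·100 = 628.3 rad/s.
Step 2 — Component impedances:
  R: Z = R = 2530 Ω
  C: Z = 1/(jωC) = -j/(ω·C) = 0 - j4779 Ω
Step 3 — Series combination: Z_total = R + C = 2530 - j4779 Ω = 5408∠-62.1° Ω.
Step 4 — Power factor: PF = cos(φ) = Re(Z)/|Z| = 2530/5408 = 0.4678.
Step 5 — Type: Im(Z) = -4779 ⇒ leading (phase φ = -62.1°).

PF = 0.4678 (leading, φ = -62.1°)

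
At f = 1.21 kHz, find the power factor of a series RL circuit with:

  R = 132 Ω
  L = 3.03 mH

Step 1 — Angular frequency: ω = 2π·f = 2π·1210 = 7603 rad/s.
Step 2 — Component impedances:
  R: Z = R = 132 Ω
  L: Z = jωL = j·7603·0.00303 = 0 + j23.04 Ω
Step 3 — Series combination: Z_total = R + L = 132 + j23.04 Ω = 134∠9.9° Ω.
Step 4 — Power factor: PF = cos(φ) = Re(Z)/|Z| = 132/134 = 0.9851.
Step 5 — Type: Im(Z) = 23.04 ⇒ lagging (phase φ = 9.9°).

PF = 0.9851 (lagging, φ = 9.9°)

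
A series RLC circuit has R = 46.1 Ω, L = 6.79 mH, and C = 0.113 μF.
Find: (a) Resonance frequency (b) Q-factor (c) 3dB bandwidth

Step 1 — Resonance: ω₀ = 1/√(LC) = 1/√(0.00679·1.13e-07) = 3.61e+04 rad/s.
Step 2 — f₀ = ω₀/(2π) = 5746 Hz.
Step 3 — Series Q: Q = ω₀L/R = 3.61e+04·0.00679/46.1 = 5.317.
Step 4 — Bandwidth: Δω = ω₀/Q = 6789 rad/s; BW = Δω/(2π) = 1081 Hz.

(a) f₀ = 5746 Hz  (b) Q = 5.317  (c) BW = 1081 Hz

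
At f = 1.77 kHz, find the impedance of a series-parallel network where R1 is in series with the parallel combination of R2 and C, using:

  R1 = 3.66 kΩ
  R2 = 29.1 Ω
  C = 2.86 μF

Step 1 — Angular frequency: ω = 2π·f = 2π·1770 = 1.112e+04 rad/s.
Step 2 — Component impedances:
  R1: Z = R = 3660 Ω
  R2: Z = R = 29.1 Ω
  C: Z = 1/(jωC) = -j/(ω·C) = 0 - j31.44 Ω
Step 3 — Parallel branch: R2 || C = 1/(1/R2 + 1/C) = 15.67 - j14.51 Ω.
Step 4 — Series with R1: Z_total = R1 + (R2 || C) = 3676 - j14.51 Ω = 3676∠-0.2° Ω.

Z = 3676 - j14.51 Ω = 3676∠-0.2° Ω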